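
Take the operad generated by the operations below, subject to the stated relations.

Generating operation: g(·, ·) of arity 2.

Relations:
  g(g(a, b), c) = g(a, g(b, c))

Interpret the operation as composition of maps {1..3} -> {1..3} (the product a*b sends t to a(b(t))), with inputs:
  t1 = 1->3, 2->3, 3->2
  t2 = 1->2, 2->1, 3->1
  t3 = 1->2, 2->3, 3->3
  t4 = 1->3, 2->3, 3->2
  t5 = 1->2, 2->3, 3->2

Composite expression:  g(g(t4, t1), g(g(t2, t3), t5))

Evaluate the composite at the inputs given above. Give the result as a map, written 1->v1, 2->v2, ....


g(t4, t1) = 1->2, 2->2, 3->3
g(t2, t3) = 1->1, 2->1, 3->1
g(g(t2, t3), t5) = 1->1, 2->1, 3->1
g(g(t4, t1), g(g(t2, t3), t5)) = 1->2, 2->2, 3->2

1->2, 2->2, 3->2


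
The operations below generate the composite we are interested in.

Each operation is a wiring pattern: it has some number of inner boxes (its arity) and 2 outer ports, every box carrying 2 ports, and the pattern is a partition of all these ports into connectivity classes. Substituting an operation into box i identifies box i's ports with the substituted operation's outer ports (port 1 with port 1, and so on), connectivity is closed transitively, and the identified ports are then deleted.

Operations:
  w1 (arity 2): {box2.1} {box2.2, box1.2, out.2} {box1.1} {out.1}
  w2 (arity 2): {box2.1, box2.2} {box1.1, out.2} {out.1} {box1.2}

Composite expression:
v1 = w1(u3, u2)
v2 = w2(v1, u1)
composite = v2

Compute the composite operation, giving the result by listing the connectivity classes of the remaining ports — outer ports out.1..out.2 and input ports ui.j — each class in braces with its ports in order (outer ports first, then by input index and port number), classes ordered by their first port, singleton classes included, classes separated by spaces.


Two ports join when wires chain via w2-identified ports.
stage w1: inputs (u3, u2), connectivity {out.1} {out.2, u2.2, u3.2} {u2.1} {u3.1}, out.j its boundary
stage w2: inputs (u3, u2, u1), connectivity {out.1} {out.2} {u1.1, u1.2} {u2.1} {u2.2, u3.2} {u3.1}, out.j its boundary

{out.1} {out.2} {u1.1, u1.2} {u2.1} {u2.2, u3.2} {u3.1}


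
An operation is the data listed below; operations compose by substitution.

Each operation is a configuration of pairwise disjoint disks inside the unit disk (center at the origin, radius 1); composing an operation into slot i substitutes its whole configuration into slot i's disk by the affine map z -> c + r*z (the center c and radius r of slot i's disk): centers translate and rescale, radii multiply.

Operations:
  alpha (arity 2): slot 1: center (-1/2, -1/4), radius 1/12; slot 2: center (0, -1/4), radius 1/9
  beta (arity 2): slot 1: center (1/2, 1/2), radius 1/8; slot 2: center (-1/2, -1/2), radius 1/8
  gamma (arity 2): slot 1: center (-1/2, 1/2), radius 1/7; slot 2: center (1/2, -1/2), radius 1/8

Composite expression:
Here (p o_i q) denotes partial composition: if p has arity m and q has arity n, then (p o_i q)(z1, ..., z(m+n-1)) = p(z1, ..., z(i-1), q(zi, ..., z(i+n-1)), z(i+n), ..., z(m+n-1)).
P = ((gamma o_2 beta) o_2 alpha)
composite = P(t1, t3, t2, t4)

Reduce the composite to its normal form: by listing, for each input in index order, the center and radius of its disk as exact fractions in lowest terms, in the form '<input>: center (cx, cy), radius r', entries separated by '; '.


t1: center (-1/2, 1/2), radius 1/7; t2: center (9/16, -113/256), radius 1/576; t3: center (71/128, -113/256), radius 1/768; t4: center (7/16, -9/16), radius 1/64

Each t-disk chains the slot maps above it in gamma; radii multiply.
input t1: composing its 1 substitution step yields center (-1/2, 1/2), radius 1/7
input t3: composing its 3 substitution steps yields center (71/128, -113/256), radius 1/768
input t2: composing its 3 substitution steps yields center (9/16, -113/256), radius 1/576
input t4: composing its 2 substitution steps yields center (7/16, -9/16), radius 1/64


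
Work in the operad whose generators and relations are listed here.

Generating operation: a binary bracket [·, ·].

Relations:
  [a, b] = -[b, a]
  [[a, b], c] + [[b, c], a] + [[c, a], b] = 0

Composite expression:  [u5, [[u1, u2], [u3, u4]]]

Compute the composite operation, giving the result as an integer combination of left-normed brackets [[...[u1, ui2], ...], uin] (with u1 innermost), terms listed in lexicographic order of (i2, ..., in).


-[[[[u1, u2], u3], u4], u5] + [[[[u1, u2], u4], u3], u5]


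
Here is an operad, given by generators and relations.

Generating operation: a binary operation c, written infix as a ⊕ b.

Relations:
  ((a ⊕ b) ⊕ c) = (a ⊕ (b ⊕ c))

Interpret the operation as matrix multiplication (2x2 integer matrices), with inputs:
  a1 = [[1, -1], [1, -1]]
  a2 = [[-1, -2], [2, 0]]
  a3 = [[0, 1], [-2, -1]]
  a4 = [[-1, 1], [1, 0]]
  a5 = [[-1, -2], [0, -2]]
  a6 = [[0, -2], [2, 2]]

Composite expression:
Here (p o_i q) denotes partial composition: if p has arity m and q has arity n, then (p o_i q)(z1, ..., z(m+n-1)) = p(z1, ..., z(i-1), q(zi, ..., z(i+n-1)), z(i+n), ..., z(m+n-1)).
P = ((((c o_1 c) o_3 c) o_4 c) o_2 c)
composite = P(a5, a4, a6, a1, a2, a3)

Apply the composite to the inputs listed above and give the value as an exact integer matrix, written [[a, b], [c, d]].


(a4 ⊕ a6) = [[2, 4], [0, -2]]
(a5 ⊕ (a4 ⊕ a6)) = [[-2, 0], [0, 4]]
(a2 ⊕ a3) = [[4, 1], [0, 2]]
(a1 ⊕ (a2 ⊕ a3)) = [[4, -1], [4, -1]]
((a5 ⊕ (a4 ⊕ a6)) ⊕ (a1 ⊕ (a2 ⊕ a3))) = [[-8, 2], [16, -4]]

[[-8, 2], [16, -4]]


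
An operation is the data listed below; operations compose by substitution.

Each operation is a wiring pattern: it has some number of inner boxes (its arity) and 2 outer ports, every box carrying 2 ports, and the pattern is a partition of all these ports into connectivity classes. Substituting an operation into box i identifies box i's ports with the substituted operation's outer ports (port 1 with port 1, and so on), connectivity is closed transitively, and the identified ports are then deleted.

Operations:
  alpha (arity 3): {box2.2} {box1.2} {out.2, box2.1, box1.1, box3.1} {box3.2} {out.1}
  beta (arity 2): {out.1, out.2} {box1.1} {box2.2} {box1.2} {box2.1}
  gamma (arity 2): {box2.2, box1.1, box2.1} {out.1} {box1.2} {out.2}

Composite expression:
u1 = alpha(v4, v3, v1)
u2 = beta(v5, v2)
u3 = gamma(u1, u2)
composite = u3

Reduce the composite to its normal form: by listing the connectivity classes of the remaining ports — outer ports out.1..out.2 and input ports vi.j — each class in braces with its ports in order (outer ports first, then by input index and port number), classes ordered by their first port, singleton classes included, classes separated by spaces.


{out.1} {out.2} {v1.1, v3.1, v4.1} {v1.2} {v2.1} {v2.2} {v3.2} {v4.2} {v5.1} {v5.2}

Substituting into gamma glues patterns; closure does the rest.
composing alpha on (v4, v3, v1), with out.j its own outer ports: {out.1} {out.2, v1.1, v3.1, v4.1} {v1.2} {v3.2} {v4.2}
composing beta on (v5, v2), with out.j its own outer ports: {out.1, out.2} {v2.1} {v2.2} {v5.1} {v5.2}
composing gamma on (v4, v3, v1, v5, v2), with out.j its own outer ports: {out.1} {out.2} {v1.1, v3.1, v4.1} {v1.2} {v2.1} {v2.2} {v3.2} {v4.2} {v5.1} {v5.2}


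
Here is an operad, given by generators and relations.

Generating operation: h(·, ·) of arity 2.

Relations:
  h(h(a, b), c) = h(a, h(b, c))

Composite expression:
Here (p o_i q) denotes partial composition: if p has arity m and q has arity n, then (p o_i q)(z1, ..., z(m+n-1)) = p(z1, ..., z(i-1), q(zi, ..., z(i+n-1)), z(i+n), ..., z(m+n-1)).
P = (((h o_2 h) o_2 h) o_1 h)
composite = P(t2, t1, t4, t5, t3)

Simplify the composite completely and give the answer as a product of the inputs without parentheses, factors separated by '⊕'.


t2 ⊕ t1 ⊕ t4 ⊕ t5 ⊕ t3

Associativity of h dissolves the nesting; only the t-input order survives.
h(t2, t1) flattens to t2 ⊕ t1
h(t4, t5) flattens to t4 ⊕ t5
h(h(t4, t5), t3) flattens to t4 ⊕ t5 ⊕ t3
h(h(t2, t1), h(h(t4, t5), t3)) flattens to t2 ⊕ t1 ⊕ t4 ⊕ t5 ⊕ t3


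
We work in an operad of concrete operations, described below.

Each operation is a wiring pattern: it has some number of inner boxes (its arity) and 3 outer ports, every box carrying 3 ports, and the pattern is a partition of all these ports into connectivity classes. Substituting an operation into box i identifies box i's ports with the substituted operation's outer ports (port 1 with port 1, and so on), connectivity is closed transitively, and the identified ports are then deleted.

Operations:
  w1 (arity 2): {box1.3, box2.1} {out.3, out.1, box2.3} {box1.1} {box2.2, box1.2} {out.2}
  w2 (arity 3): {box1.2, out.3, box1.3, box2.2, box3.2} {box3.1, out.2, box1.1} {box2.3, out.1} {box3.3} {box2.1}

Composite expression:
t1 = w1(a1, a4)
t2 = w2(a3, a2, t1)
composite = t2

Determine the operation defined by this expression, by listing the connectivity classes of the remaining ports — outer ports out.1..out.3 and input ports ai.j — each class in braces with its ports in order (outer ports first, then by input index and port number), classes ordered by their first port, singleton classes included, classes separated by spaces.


Reachability decides: close wires over w2-identified ports.
w1 over (a1, a4) gives {out.1, out.3, a4.3} {out.2} {a1.1} {a1.2, a4.2} {a1.3, a4.1}, out.j being that stage's outer ports
w2 over (a3, a2, a1, a4) gives {out.1, a2.3} {out.2, a3.1, a4.3} {out.3, a2.2, a3.2, a3.3} {a1.1} {a1.2, a4.2} {a1.3, a4.1} {a2.1}, out.j being that stage's outer ports

{out.1, a2.3} {out.2, a3.1, a4.3} {out.3, a2.2, a3.2, a3.3} {a1.1} {a1.2, a4.2} {a1.3, a4.1} {a2.1}


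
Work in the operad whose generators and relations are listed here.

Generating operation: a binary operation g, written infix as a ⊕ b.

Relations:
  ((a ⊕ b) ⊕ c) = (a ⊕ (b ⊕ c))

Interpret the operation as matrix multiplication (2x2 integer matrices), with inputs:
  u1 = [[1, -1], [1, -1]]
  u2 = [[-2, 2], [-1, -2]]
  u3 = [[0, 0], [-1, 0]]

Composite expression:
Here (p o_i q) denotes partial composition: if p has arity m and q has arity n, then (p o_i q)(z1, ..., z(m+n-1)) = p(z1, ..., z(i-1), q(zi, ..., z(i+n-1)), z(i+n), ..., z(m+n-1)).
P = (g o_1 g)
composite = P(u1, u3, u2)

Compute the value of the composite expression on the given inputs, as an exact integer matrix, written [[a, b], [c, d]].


[[-2, 2], [-2, 2]]

(u1 ⊕ u3) = [[1, 0], [1, 0]]
((u1 ⊕ u3) ⊕ u2) = [[-2, 2], [-2, 2]]


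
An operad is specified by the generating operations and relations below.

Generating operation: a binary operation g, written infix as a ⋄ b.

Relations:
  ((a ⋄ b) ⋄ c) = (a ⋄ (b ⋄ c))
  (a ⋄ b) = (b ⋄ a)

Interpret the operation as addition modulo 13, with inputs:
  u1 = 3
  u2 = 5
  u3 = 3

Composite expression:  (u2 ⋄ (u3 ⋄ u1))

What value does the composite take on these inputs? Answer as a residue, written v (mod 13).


(u3 ⋄ u1) = 6
(u2 ⋄ (u3 ⋄ u1)) = 11

11 (mod 13)


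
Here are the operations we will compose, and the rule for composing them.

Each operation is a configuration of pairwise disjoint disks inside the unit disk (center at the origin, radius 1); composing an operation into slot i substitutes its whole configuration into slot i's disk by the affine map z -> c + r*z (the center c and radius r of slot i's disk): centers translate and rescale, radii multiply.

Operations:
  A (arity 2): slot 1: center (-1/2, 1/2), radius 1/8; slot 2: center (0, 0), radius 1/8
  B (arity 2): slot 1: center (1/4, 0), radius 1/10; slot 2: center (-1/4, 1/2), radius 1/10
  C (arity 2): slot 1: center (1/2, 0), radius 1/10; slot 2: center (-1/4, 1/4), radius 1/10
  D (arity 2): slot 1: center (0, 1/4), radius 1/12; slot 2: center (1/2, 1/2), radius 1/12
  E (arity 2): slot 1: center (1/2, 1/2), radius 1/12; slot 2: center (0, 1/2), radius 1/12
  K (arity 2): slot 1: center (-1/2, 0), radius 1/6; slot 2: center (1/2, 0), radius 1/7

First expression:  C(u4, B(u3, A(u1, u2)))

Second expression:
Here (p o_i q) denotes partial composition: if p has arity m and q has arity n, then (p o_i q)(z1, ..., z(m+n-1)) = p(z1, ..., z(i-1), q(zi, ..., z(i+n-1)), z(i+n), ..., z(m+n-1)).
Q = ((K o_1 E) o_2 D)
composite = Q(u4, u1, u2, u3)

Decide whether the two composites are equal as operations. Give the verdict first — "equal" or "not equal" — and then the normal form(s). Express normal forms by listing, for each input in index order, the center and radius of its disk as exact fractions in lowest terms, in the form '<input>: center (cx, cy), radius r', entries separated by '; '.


not equal; first: u1: center (-7/25, 61/200), radius 1/800; u2: center (-11/40, 3/10), radius 1/800; u3: center (-9/40, 1/4), radius 1/100; u4: center (1/2, 0), radius 1/10; second: u1: center (-1/2, 25/288), radius 1/864; u2: center (-71/144, 13/144), radius 1/864; u3: center (1/2, 0), radius 1/7; u4: center (-5/12, 1/12), radius 1/72

In normal form, the first expression is u1: center (-7/25, 61/200), radius 1/800; u2: center (-11/40, 3/10), radius 1/800; u3: center (-9/40, 1/4), radius 1/100; u4: center (1/2, 0), radius 1/10
In normal form, the second expression is u1: center (-1/2, 25/288), radius 1/864; u2: center (-71/144, 13/144), radius 1/864; u3: center (1/2, 0), radius 1/7; u4: center (-5/12, 1/12), radius 1/72
The forms do not match — not equal.


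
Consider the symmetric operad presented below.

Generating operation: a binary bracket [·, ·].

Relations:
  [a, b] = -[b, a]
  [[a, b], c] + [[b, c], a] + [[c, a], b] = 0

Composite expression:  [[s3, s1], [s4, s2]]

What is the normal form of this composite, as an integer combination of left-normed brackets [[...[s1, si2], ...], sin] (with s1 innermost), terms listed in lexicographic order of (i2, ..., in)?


In the tensor algebra, words opening s1 carry the s1-anchored form.
Composite bracket: [[s3, s1], [s4, s2]]
Applying ab - ba throughout gives 8 signed words (2^3 = 8).
Words beginning with s1 determine it all:
  s1s3s2s4 (sign +1) contributes +[[[s1, s3], s2], s4]
  s1s3s4s2 (sign -1) contributes -[[[s1, s3], s4], s2]

[[[s1, s3], s2], s4] - [[[s1, s3], s4], s2]


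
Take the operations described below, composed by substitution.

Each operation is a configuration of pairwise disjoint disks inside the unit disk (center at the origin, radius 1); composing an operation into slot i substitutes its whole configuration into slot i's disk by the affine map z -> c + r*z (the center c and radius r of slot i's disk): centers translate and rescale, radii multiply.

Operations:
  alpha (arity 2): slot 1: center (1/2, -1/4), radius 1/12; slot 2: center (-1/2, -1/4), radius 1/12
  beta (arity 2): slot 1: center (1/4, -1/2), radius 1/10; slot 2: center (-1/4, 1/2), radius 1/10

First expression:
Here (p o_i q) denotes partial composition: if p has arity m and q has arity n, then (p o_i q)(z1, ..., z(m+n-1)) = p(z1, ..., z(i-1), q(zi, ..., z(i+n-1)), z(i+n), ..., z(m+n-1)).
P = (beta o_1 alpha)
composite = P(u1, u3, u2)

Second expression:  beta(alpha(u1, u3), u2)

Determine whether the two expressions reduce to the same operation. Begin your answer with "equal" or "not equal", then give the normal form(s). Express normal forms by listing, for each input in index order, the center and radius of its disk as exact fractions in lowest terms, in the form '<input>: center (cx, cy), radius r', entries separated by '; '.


equal; both compose to u1: center (3/10, -21/40), radius 1/120; u2: center (-1/4, 1/2), radius 1/10; u3: center (1/5, -21/40), radius 1/120

The first composite normalizes to u1: center (3/10, -21/40), radius 1/120; u2: center (-1/4, 1/2), radius 1/10; u3: center (1/5, -21/40), radius 1/120
The second composite normalizes to u1: center (3/10, -21/40), radius 1/120; u2: center (-1/4, 1/2), radius 1/10; u3: center (1/5, -21/40), radius 1/120
Identical normal forms: equal.


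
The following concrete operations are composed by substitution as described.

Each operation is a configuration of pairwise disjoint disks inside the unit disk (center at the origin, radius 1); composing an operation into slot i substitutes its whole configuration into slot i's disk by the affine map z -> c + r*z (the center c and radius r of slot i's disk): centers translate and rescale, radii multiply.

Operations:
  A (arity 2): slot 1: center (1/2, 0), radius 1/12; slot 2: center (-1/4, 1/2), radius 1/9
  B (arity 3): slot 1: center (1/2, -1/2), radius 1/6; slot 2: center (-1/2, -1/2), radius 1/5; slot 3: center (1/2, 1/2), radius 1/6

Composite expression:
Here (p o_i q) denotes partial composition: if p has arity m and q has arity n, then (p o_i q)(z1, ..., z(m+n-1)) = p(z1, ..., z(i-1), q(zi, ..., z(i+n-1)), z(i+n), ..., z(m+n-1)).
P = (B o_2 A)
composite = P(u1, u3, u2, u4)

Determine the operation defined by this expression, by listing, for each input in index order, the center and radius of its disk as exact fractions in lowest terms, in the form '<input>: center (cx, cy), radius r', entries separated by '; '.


u1: center (1/2, -1/2), radius 1/6; u2: center (-11/20, -2/5), radius 1/45; u3: center (-2/5, -1/2), radius 1/60; u4: center (1/2, 1/2), radius 1/6

Below B, radii multiply path by path; the u-disk centers shift.
input u1: applying the 1 nested substitution gives center (1/2, -1/2), radius 1/6
input u3: applying the 2 nested substitutions gives center (-2/5, -1/2), radius 1/60
input u2: applying the 2 nested substitutions gives center (-11/20, -2/5), radius 1/45
input u4: applying the 1 nested substitution gives center (1/2, 1/2), radius 1/6


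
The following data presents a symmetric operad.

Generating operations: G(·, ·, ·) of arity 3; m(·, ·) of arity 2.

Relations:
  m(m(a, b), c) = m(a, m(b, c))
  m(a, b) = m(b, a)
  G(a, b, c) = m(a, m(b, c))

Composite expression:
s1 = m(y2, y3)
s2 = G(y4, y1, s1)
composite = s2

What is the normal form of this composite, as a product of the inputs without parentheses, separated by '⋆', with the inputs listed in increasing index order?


y1 ⋆ y2 ⋆ y3 ⋆ y4

Shape and order are irrelevant to G; the y-input set decides.
m(y2, y3) spells out as y2 ⋆ y3
G(y4, y1, m(y2, y3)) spells out as y4 ⋆ y1 ⋆ y2 ⋆ y3
putting the inputs in ascending order: y1 ⋆ y2 ⋆ y3 ⋆ y4


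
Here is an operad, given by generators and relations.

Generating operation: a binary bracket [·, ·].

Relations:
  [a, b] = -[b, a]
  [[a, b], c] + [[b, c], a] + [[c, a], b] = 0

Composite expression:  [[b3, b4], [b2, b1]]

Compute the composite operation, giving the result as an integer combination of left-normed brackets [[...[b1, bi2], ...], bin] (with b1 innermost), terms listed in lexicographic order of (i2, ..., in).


[[[b1, b2], b3], b4] - [[[b1, b2], b4], b3]

In the tensor algebra, words opening b1 carry the b1-anchored form.
Composite bracket: [[b3, b4], [b2, b1]]
Under [a, b] = ab - ba we get 8 signed associative words (2^3 = 8).
Words beginning with b1 determine it all:
  the word b1b2b3b4 carries sign +1 and contributes +[[[b1, b2], b3], b4]
  the word b1b2b4b3 carries sign -1 and contributes -[[[b1, b2], b4], b3]


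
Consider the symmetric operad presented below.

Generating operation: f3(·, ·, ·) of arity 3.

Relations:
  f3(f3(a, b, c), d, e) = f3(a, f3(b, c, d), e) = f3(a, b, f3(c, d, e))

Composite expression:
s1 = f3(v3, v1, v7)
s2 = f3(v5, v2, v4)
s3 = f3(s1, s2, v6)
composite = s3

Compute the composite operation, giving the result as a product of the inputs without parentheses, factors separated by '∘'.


v3 ∘ v1 ∘ v7 ∘ v5 ∘ v2 ∘ v4 ∘ v6

Every regrouping of f3 is equal, so read the v-inputs in written order.
f3(v3, v1, v7) collapses to v3 ∘ v1 ∘ v7
f3(v5, v2, v4) collapses to v5 ∘ v2 ∘ v4
f3(f3(v3, v1, v7), f3(v5, v2, v4), v6) collapses to v3 ∘ v1 ∘ v7 ∘ v5 ∘ v2 ∘ v4 ∘ v6


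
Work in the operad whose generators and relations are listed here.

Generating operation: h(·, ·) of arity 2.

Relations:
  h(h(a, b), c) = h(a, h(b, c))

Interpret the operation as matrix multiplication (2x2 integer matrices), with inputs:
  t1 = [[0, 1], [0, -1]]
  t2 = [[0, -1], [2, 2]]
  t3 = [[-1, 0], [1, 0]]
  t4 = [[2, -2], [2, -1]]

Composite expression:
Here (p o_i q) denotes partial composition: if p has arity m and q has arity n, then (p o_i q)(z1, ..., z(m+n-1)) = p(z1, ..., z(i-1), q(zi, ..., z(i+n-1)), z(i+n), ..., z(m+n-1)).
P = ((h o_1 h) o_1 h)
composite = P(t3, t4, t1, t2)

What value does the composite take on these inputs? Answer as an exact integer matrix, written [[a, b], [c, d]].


h(t3, t4) = [[-2, 2], [2, -2]]
h(h(t3, t4), t1) = [[0, -4], [0, 4]]
h(h(h(t3, t4), t1), t2) = [[-8, -8], [8, 8]]

[[-8, -8], [8, 8]]


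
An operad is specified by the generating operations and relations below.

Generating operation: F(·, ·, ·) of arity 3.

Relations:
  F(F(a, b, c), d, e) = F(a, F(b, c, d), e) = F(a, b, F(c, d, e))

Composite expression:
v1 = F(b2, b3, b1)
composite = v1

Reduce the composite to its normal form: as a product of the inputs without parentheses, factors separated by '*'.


All parenthesizations of F agree; list the b-inputs left to right.
F(b2, b3, b1) linearizes to b2 * b3 * b1

b2 * b3 * b1


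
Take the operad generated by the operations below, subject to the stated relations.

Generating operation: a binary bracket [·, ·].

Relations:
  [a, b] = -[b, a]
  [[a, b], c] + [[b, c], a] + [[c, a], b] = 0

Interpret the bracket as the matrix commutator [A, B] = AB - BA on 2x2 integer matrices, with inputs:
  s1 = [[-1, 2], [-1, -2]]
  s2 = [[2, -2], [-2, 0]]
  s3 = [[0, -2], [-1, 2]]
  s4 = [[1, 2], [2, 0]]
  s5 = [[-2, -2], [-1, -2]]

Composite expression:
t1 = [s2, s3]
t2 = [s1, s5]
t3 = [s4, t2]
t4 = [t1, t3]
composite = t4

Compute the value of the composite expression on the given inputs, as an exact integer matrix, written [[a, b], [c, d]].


[s2, s3] = [[-2, -8], [6, 2]]
[s1, s5] = [[-4, -2], [1, 4]]
[s4, [s1, s5]] = [[6, 14], [-17, -6]]
[[s2, s3], [s4, [s1, s5]]] = [[52, 40], [4, -52]]

[[52, 40], [4, -52]]


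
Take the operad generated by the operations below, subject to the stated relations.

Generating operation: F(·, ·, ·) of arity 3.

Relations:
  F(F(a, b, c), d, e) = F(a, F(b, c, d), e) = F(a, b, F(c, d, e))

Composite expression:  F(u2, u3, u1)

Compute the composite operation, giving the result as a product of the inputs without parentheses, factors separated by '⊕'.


Associativity of F dissolves the nesting; only the u-input order survives.
F(u2, u3, u1) unparenthesizes to u2 ⊕ u3 ⊕ u1

u2 ⊕ u3 ⊕ u1


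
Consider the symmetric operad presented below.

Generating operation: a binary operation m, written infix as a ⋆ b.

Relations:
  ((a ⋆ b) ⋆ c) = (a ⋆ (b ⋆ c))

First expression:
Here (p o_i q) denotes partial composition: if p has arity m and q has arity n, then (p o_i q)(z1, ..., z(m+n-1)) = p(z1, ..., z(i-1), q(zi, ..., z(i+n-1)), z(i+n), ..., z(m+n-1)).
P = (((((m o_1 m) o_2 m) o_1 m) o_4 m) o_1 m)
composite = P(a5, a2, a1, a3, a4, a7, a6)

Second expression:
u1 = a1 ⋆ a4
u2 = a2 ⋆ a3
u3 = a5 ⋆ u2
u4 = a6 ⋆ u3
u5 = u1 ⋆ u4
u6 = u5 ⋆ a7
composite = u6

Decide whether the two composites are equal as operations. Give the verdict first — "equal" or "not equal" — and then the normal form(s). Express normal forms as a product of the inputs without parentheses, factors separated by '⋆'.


not equal — first a5 ⋆ a2 ⋆ a1 ⋆ a3 ⋆ a4 ⋆ a7 ⋆ a6, second a1 ⋆ a4 ⋆ a6 ⋆ a5 ⋆ a2 ⋆ a3 ⋆ a7

The first expression reduces to a5 ⋆ a2 ⋆ a1 ⋆ a3 ⋆ a4 ⋆ a7 ⋆ a6
The second expression reduces to a1 ⋆ a4 ⋆ a6 ⋆ a5 ⋆ a2 ⋆ a3 ⋆ a7
The forms do not match — not equal.


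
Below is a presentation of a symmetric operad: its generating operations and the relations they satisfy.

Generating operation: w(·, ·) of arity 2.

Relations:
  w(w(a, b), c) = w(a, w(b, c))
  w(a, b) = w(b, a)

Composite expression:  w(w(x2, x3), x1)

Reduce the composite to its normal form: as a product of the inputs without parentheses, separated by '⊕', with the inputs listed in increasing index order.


x1 ⊕ x2 ⊕ x3

Reordering under w is free, so list the x-inputs canonically.
w(x2, x3) spells out as x2 ⊕ x3
w(w(x2, x3), x1) spells out as x2 ⊕ x3 ⊕ x1
the factors in increasing index order: x1 ⊕ x2 ⊕ x3


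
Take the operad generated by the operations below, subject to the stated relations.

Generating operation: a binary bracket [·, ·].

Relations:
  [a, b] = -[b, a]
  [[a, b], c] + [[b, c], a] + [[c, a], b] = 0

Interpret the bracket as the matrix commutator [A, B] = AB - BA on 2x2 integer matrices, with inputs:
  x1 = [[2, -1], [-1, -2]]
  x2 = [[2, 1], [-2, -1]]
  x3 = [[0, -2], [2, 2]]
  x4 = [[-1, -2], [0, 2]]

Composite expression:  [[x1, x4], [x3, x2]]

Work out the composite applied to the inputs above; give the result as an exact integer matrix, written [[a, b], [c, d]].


[[-34, 28], [20, 34]]

[x1, x4] = [[-2, -11], [3, 2]]
[x3, x2] = [[2, 4], [2, -2]]
[[x1, x4], [x3, x2]] = [[-34, 28], [20, 34]]


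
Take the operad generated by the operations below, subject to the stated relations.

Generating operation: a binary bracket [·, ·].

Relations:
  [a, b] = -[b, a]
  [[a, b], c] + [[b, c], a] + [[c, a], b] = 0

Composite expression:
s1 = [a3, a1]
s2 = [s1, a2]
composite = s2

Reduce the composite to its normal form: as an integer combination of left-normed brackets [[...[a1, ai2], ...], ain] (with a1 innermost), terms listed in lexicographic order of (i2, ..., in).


Left-normed coefficients sit on the a1-initial expansion words.
Composite bracket: [[a3, a1], a2]
Each bracket splits as ab - ba, giving 4 signed words (2^2 = 4).
Keep just the words that open with a1:
  from a1a3a2, sign -1: term -[[a1, a3], a2]

-[[a1, a3], a2]


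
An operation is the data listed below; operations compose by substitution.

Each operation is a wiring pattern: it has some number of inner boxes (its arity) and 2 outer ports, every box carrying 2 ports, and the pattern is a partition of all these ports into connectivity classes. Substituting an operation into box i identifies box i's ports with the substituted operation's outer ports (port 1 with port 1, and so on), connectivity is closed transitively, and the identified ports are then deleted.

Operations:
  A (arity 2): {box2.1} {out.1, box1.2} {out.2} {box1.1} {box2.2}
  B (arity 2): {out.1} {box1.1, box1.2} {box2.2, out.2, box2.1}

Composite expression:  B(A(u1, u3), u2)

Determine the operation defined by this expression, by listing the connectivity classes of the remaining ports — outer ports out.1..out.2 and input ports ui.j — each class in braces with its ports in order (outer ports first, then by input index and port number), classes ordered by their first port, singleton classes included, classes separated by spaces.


Reachability decides: close wires over B-identified ports.
after A, the pattern on (u1, u3) reads {out.1, u1.2} {out.2} {u1.1} {u3.1} {u3.2} (out.j = its outer ports)
after B, the pattern on (u1, u3, u2) reads {out.1} {out.2, u2.1, u2.2} {u1.1} {u1.2} {u3.1} {u3.2} (out.j = its outer ports)

{out.1} {out.2, u2.1, u2.2} {u1.1} {u1.2} {u3.1} {u3.2}


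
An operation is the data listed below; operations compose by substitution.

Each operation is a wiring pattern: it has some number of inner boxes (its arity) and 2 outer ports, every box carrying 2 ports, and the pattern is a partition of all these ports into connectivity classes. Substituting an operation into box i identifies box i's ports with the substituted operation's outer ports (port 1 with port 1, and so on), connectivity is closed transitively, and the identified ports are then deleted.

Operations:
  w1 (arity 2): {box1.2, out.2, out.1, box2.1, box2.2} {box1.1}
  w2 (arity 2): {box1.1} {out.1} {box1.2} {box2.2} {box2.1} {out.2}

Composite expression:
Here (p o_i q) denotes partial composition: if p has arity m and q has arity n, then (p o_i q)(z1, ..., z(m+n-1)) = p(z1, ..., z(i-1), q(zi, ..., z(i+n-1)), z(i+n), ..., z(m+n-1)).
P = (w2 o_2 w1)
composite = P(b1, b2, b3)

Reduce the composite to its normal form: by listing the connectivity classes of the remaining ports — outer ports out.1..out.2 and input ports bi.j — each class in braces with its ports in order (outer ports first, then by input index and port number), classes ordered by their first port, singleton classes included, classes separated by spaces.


After gluing at w2, chains via deleted ports link the b-ports.
w1 over (b2, b3) gives {out.1, out.2, b2.2, b3.1, b3.2} {b2.1}, out.j being that stage's outer ports
w2 over (b1, b2, b3) gives {out.1} {out.2} {b1.1} {b1.2} {b2.1} {b2.2, b3.1, b3.2}, out.j being that stage's outer ports

{out.1} {out.2} {b1.1} {b1.2} {b2.1} {b2.2, b3.1, b3.2}


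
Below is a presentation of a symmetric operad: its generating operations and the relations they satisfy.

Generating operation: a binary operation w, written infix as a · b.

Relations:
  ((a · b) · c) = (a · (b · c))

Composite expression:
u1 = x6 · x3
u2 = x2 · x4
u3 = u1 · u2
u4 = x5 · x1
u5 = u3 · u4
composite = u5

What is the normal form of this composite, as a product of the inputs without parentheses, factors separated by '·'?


x6 · x3 · x2 · x4 · x5 · x1

Every regrouping of w is equal, so read the x-inputs in written order.
(x6 · x3) unparenthesizes to x6 · x3
(x2 · x4) unparenthesizes to x2 · x4
((x6 · x3) · (x2 · x4)) unparenthesizes to x6 · x3 · x2 · x4
(x5 · x1) unparenthesizes to x5 · x1
(((x6 · x3) · (x2 · x4)) · (x5 · x1)) unparenthesizes to x6 · x3 · x2 · x4 · x5 · x1


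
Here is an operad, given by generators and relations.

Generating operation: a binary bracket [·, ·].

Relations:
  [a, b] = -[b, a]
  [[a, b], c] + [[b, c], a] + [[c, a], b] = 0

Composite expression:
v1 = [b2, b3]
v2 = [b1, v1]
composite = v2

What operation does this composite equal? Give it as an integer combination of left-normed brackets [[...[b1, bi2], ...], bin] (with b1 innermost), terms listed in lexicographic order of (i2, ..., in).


[[b1, b2], b3] - [[b1, b3], b2]

In the tensor algebra, words opening b1 carry the b1-anchored form.
Composite bracket: [b1, [b2, b3]]
Expanding via [a, b] = ab - ba: 4 signed words (2^2 = 4).
Collect the words opening with b1:
  from b1b2b3, sign +1: term +[[b1, b2], b3]
  from b1b3b2, sign -1: term -[[b1, b3], b2]


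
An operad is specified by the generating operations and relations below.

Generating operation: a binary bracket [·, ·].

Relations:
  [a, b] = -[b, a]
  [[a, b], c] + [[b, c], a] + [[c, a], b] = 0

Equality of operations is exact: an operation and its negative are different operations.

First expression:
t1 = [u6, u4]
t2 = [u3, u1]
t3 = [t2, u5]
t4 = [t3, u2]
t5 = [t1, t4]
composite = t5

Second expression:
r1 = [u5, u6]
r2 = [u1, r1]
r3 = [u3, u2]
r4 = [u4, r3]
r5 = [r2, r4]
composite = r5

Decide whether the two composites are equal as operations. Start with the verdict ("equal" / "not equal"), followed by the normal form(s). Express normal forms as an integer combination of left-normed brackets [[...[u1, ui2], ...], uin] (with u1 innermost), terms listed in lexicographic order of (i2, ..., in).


The first composite normalizes to -[[[[[u1, u3], u5], u2], u4], u6] + [[[[[u1, u3], u5], u2], u6], u4]
The second composite normalizes to [[[[[u1, u5], u6], u2], u3], u4] - [[[[[u1, u5], u6], u3], u2], u4] - [[[[[u1, u5], u6], u4], u2], u3] + [[[[[u1, u5], u6], u4], u3], u2] - [[[[[u1, u6], u5], u2], u3], u4] + [[[[[u1, u6], u5], u3], u2], u4] + [[[[[u1, u6], u5], u4], u2], u3] - [[[[[u1, u6], u5], u4], u3], u2]
No match — not equal.

not equal; the first gives -[[[[[u1, u3], u5], u2], u4], u6] + [[[[[u1, u3], u5], u2], u6], u4] and the second [[[[[u1, u5], u6], u2], u3], u4] - [[[[[u1, u5], u6], u3], u2], u4] - [[[[[u1, u5], u6], u4], u2], u3] + [[[[[u1, u5], u6], u4], u3], u2] - [[[[[u1, u6], u5], u2], u3], u4] + [[[[[u1, u6], u5], u3], u2], u4] + [[[[[u1, u6], u5], u4], u2], u3] - [[[[[u1, u6], u5], u4], u3], u2]


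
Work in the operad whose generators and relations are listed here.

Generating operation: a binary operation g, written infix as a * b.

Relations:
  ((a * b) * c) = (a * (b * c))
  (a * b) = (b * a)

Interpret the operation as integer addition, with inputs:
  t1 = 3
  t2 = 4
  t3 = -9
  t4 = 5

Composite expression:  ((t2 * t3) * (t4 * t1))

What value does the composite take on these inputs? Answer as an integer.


3

(t2 * t3) = -5
(t4 * t1) = 8
((t2 * t3) * (t4 * t1)) = 3


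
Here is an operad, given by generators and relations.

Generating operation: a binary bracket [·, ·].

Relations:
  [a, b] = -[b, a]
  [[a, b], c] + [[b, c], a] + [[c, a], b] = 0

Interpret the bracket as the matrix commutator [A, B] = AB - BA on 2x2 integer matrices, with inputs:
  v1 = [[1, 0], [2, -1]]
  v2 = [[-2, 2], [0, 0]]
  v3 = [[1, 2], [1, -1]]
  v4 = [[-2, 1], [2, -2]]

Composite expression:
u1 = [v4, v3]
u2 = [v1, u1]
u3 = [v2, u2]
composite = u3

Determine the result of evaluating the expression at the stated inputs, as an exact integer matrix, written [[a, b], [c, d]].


[v4, v3] = [[-3, -2], [4, 3]]
[v1, [v4, v3]] = [[4, -4], [-20, -4]]
[v2, [v1, [v4, v3]]] = [[-40, -8], [-40, 40]]

[[-40, -8], [-40, 40]]


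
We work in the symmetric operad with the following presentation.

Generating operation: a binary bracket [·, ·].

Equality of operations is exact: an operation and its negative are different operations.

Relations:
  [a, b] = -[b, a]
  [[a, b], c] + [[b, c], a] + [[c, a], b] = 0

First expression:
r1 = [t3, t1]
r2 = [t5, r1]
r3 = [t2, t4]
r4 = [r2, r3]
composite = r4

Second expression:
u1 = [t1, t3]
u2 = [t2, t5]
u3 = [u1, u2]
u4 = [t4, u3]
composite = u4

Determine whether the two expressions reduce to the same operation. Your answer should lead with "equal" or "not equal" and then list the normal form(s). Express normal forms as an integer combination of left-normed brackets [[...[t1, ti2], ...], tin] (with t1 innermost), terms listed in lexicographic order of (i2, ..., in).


Reducing the first expression gives [[[[t1, t3], t5], t2], t4] - [[[[t1, t3], t5], t4], t2]
Reducing the second expression gives -[[[[t1, t3], t2], t5], t4] + [[[[t1, t3], t5], t2], t4]
The normal forms differ: not equal.

not equal; first: [[[[t1, t3], t5], t2], t4] - [[[[t1, t3], t5], t4], t2]; second: -[[[[t1, t3], t2], t5], t4] + [[[[t1, t3], t5], t2], t4]


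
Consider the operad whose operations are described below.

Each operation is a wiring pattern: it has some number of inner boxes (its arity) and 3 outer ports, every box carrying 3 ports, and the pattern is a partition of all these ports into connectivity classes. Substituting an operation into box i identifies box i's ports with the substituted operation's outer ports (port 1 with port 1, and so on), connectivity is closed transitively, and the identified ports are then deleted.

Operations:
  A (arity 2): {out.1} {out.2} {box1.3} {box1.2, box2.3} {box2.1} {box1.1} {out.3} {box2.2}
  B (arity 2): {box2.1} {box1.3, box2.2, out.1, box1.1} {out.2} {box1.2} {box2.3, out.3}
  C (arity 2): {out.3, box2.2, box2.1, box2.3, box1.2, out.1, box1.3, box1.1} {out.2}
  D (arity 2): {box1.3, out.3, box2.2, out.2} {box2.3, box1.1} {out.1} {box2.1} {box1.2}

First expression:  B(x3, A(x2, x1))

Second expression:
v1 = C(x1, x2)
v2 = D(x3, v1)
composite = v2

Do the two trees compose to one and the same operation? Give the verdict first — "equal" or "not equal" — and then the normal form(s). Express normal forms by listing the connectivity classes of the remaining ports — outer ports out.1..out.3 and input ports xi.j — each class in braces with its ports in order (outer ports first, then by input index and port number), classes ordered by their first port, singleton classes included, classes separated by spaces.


not equal; first: {out.1, x3.1, x3.3} {out.2} {out.3} {x1.1} {x1.2} {x1.3, x2.2} {x2.1} {x2.3} {x3.2}; second: {out.1} {out.2, out.3, x3.3} {x1.1, x1.2, x1.3, x2.1, x2.2, x2.3, x3.1} {x3.2}

In normal form, the first expression is {out.1, x3.1, x3.3} {out.2} {out.3} {x1.1} {x1.2} {x1.3, x2.2} {x2.1} {x2.3} {x3.2}
In normal form, the second expression is {out.1} {out.2, out.3, x3.3} {x1.1, x1.2, x1.3, x2.1, x2.2, x2.3, x3.1} {x3.2}
The normal forms differ: not equal.


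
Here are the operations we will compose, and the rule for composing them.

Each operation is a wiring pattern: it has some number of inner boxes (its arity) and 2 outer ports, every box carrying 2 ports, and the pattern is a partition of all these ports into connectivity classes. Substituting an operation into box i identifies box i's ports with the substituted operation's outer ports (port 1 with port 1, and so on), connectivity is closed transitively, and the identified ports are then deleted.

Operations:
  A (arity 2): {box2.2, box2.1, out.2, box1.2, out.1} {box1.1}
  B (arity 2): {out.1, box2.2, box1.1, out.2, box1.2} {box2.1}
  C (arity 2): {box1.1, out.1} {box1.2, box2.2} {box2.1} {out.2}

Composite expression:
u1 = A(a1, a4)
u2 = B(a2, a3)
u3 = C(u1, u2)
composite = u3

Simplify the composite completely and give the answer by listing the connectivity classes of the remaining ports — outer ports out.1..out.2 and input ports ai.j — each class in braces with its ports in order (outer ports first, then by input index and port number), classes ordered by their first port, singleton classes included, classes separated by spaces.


{out.1, a1.2, a2.1, a2.2, a3.2, a4.1, a4.2} {out.2} {a1.1} {a3.1}

After gluing at C, chains via deleted ports link the a-ports.
the subtree at A composes to {out.1, out.2, a1.2, a4.1, a4.2} {a1.1} on (a1, a4); out.j = own outer ports
the subtree at B composes to {out.1, out.2, a2.1, a2.2, a3.2} {a3.1} on (a2, a3); out.j = own outer ports
the subtree at C composes to {out.1, a1.2, a2.1, a2.2, a3.2, a4.1, a4.2} {out.2} {a1.1} {a3.1} on (a1, a4, a2, a3); out.j = own outer ports


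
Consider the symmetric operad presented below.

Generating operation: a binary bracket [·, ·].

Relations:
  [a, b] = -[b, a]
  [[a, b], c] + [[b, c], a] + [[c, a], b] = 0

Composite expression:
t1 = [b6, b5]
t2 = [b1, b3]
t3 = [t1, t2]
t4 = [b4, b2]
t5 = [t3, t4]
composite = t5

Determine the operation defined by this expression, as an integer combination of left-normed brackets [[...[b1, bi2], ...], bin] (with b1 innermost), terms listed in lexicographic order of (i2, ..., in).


In the tensor algebra, words opening b1 carry the b1-anchored form.
Composite bracket: [[[b6, b5], [b1, b3]], [b4, b2]]
Under [a, b] = ab - ba we get 32 signed associative words (2^5 = 32).
Words beginning with b1 determine it all:
  from b1b3b5b6b2b4, sign -1: term -[[[[[b1, b3], b5], b6], b2], b4]
  from b1b3b5b6b4b2, sign +1: term +[[[[[b1, b3], b5], b6], b4], b2]
  from b1b3b6b5b2b4, sign +1: term +[[[[[b1, b3], b6], b5], b2], b4]
  from b1b3b6b5b4b2, sign -1: term -[[[[[b1, b3], b6], b5], b4], b2]

-[[[[[b1, b3], b5], b6], b2], b4] + [[[[[b1, b3], b5], b6], b4], b2] + [[[[[b1, b3], b6], b5], b2], b4] - [[[[[b1, b3], b6], b5], b4], b2]


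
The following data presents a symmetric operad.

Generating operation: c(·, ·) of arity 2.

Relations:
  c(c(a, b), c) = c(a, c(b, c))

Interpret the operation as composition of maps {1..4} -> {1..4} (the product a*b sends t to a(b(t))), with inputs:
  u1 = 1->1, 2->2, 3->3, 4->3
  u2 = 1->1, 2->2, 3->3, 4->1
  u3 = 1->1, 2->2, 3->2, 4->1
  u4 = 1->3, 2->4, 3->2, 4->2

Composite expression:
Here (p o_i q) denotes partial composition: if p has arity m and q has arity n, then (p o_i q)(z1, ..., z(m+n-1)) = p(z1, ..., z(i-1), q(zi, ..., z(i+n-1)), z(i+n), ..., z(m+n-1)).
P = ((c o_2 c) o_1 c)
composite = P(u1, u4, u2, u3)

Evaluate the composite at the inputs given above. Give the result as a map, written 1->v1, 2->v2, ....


1->3, 2->3, 3->3, 4->3

c(u1, u4) = 1->3, 2->3, 3->2, 4->2
c(u2, u3) = 1->1, 2->2, 3->2, 4->1
c(c(u1, u4), c(u2, u3)) = 1->3, 2->3, 3->3, 4->3


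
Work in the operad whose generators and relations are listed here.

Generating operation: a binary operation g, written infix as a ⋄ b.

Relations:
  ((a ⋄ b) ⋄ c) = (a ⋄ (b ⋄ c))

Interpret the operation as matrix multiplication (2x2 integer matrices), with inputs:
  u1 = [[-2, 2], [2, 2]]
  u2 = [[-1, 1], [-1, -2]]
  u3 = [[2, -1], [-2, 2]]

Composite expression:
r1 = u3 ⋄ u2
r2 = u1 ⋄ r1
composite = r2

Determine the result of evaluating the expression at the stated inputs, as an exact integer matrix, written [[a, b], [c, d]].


[[2, -20], [-2, -4]]

(u3 ⋄ u2) = [[-1, 4], [0, -6]]
(u1 ⋄ (u3 ⋄ u2)) = [[2, -20], [-2, -4]]
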